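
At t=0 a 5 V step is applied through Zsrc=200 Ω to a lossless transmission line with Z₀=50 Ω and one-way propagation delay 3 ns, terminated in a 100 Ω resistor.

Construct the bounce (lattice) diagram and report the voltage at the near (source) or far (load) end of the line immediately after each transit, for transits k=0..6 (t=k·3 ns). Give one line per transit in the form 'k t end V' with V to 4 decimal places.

Γ_L=0.333333, Γ_S=0.600000; launch V₁=5·50/250=1.000000
k=0 src: V=1.0000
k=1 load: inc=1.000000, refl=1.000000·0.333333=0.3333; V=0.000000+1.000000+0.333333=1.3333
k=2 src: inc=0.333333, refl=0.333333·0.600000=0.2000; V=1.000000+0.333333+0.200000=1.5333
k=3 load: inc=0.200000, refl=0.200000·0.333333=0.0667; V=1.333333+0.200000+0.066667=1.6000
k=4 src: inc=0.066667, refl=0.066667·0.600000=0.0400; V=1.533333+0.066667+0.040000=1.6400
k=5 load: inc=0.040000, refl=0.040000·0.333333=0.0133; V=1.600000+0.040000+0.013333=1.6533
k=6 src: inc=0.013333, refl=0.013333·0.600000=0.0080; V=1.640000+0.013333+0.008000=1.6613

0 0 source 1.0000
1 3 load 1.3333
2 6 source 1.5333
3 9 load 1.6000
4 12 source 1.6400
5 15 load 1.6533
6 18 source 1.6613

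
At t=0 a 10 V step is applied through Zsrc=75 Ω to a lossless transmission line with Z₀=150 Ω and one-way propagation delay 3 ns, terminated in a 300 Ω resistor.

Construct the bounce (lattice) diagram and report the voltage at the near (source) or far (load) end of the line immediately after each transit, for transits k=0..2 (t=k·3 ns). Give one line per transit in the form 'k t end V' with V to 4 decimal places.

0 0 source 6.6667
1 3 load 8.8889
2 6 source 8.1481

Γ_L=0.333333, Γ_S=-0.333333; launch V₁=10·150/225=6.666667
k=0 src: V=6.6667
k=1 load: inc=6.666667, refl=6.666667·0.333333=2.2222; V=0.000000+6.666667+2.222222=8.8889
k=2 src: inc=2.222222, refl=2.222222·-0.333333=-0.7407; V=6.666667+2.222222+-0.740741=8.1481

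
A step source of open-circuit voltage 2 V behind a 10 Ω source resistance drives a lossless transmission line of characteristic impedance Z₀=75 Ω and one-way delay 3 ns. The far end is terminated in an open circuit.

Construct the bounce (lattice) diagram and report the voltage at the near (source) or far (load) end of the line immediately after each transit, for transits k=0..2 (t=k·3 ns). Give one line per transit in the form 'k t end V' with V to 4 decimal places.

0 0 source 1.7647
1 3 load 3.5294
2 6 source 2.1799

Γ_L=1.000000, Γ_S=-0.764706; launch V₁=2·75/85=1.764706
k=0 src: V=1.7647
k=1 load: inc=1.764706, refl=1.764706·1.000000=1.7647; V=0.000000+1.764706+1.764706=3.5294
k=2 src: inc=1.764706, refl=1.764706·-0.764706=-1.3495; V=1.764706+1.764706+-1.349481=2.1799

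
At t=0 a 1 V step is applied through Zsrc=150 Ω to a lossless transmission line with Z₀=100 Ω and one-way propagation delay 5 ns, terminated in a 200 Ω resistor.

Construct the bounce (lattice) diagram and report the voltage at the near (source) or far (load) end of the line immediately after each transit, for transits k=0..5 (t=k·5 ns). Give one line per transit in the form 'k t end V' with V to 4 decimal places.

0 0 source 0.4000
1 5 load 0.5333
2 10 source 0.5600
3 15 load 0.5689
4 20 source 0.5707
5 25 load 0.5713

Γ_L=0.333333, Γ_S=0.200000; launch V₁=1·100/250=0.400000
k=0 src: V=0.4000
k=1 load: inc=0.400000, refl=0.400000·0.333333=0.1333; V=0.000000+0.400000+0.133333=0.5333
k=2 src: inc=0.133333, refl=0.133333·0.200000=0.0267; V=0.400000+0.133333+0.026667=0.5600
k=3 load: inc=0.026667, refl=0.026667·0.333333=0.0089; V=0.533333+0.026667+0.008889=0.5689
k=4 src: inc=0.008889, refl=0.008889·0.200000=0.0018; V=0.560000+0.008889+0.001778=0.5707
k=5 load: inc=0.001778, refl=0.001778·0.333333=0.0006; V=0.568889+0.001778+0.000593=0.5713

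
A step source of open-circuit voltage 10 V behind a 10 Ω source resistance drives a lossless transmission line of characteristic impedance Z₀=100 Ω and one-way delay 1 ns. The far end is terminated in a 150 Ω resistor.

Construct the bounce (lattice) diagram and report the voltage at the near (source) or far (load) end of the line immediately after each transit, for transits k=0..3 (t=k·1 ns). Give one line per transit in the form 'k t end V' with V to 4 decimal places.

0 0 source 9.0909
1 1 load 10.9091
2 2 source 9.4215
3 3 load 9.1240

Γ_L=0.200000, Γ_S=-0.818182; launch V₁=10·100/110=9.090909
k=0 src: V=9.0909
k=1 load: inc=9.090909, refl=9.090909·0.200000=1.8182; V=0.000000+9.090909+1.818182=10.9091
k=2 src: inc=1.818182, refl=1.818182·-0.818182=-1.4876; V=9.090909+1.818182+-1.487603=9.4215
k=3 load: inc=-1.487603, refl=-1.487603·0.200000=-0.2975; V=10.909091+-1.487603+-0.297521=9.1240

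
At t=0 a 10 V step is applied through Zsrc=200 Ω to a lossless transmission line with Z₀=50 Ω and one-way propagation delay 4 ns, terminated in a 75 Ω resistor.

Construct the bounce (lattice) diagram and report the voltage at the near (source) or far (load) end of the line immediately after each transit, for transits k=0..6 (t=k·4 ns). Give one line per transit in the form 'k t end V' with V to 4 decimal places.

Γ_L=0.200000, Γ_S=0.600000; launch V₁=10·50/250=2.000000
k=0 src: V=2.0000
k=1 load: inc=2.000000, refl=2.000000·0.200000=0.4000; V=0.000000+2.000000+0.400000=2.4000
k=2 src: inc=0.400000, refl=0.400000·0.600000=0.2400; V=2.000000+0.400000+0.240000=2.6400
k=3 load: inc=0.240000, refl=0.240000·0.200000=0.0480; V=2.400000+0.240000+0.048000=2.6880
k=4 src: inc=0.048000, refl=0.048000·0.600000=0.0288; V=2.640000+0.048000+0.028800=2.7168
k=5 load: inc=0.028800, refl=0.028800·0.200000=0.0058; V=2.688000+0.028800+0.005760=2.7226
k=6 src: inc=0.005760, refl=0.005760·0.600000=0.0035; V=2.716800+0.005760+0.003456=2.7260

0 0 source 2.0000
1 4 load 2.4000
2 8 source 2.6400
3 12 load 2.6880
4 16 source 2.7168
5 20 load 2.7226
6 24 source 2.7260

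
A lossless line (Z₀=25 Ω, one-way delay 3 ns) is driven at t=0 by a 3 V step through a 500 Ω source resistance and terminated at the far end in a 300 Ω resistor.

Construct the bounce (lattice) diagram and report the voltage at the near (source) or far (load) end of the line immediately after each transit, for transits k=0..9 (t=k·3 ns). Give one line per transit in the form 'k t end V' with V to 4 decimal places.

0 0 source 0.1429
1 3 load 0.2637
2 6 source 0.3731
3 9 load 0.4656
4 12 source 0.5494
5 15 load 0.6202
6 18 source 0.6843
7 21 load 0.7386
8 24 source 0.7876
9 27 load 0.8292

Γ_L=0.846154, Γ_S=0.904762; launch V₁=3·25/525=0.142857
k=0 src: V=0.1429
k=1 load: inc=0.142857, refl=0.142857·0.846154=0.1209; V=0.000000+0.142857+0.120879=0.2637
k=2 src: inc=0.120879, refl=0.120879·0.904762=0.1094; V=0.142857+0.120879+0.109367=0.3731
k=3 load: inc=0.109367, refl=0.109367·0.846154=0.0925; V=0.263736+0.109367+0.092541=0.4656
k=4 src: inc=0.092541, refl=0.092541·0.904762=0.0837; V=0.373103+0.092541+0.083728=0.5494
k=5 load: inc=0.083728, refl=0.083728·0.846154=0.0708; V=0.465644+0.083728+0.070847=0.6202
k=6 src: inc=0.070847, refl=0.070847·0.904762=0.0641; V=0.549372+0.070847+0.064099=0.6843
k=7 load: inc=0.064099, refl=0.064099·0.846154=0.0542; V=0.620218+0.064099+0.054238=0.7386
k=8 src: inc=0.054238, refl=0.054238·0.904762=0.0491; V=0.684318+0.054238+0.049072=0.7876
k=9 load: inc=0.049072, refl=0.049072·0.846154=0.0415; V=0.738556+0.049072+0.041523=0.8292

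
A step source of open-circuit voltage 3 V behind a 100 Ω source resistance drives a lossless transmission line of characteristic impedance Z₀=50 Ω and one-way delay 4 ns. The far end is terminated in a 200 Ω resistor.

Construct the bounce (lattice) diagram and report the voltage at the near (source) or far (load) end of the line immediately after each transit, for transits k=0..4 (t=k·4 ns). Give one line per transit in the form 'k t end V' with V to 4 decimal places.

Γ_L=0.600000, Γ_S=0.333333; launch V₁=3·50/150=1.000000
k=0 src: V=1.0000
k=1 load: inc=1.000000, refl=1.000000·0.600000=0.6000; V=0.000000+1.000000+0.600000=1.6000
k=2 src: inc=0.600000, refl=0.600000·0.333333=0.2000; V=1.000000+0.600000+0.200000=1.8000
k=3 load: inc=0.200000, refl=0.200000·0.600000=0.1200; V=1.600000+0.200000+0.120000=1.9200
k=4 src: inc=0.120000, refl=0.120000·0.333333=0.0400; V=1.800000+0.120000+0.040000=1.9600

0 0 source 1.0000
1 4 load 1.6000
2 8 source 1.8000
3 12 load 1.9200
4 16 source 1.9600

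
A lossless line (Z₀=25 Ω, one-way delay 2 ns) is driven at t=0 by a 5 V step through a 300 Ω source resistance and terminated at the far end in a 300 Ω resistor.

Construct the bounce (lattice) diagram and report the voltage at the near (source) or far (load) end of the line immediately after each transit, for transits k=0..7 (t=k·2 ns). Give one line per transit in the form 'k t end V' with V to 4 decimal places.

0 0 source 0.3846
1 2 load 0.7101
2 4 source 0.9854
3 6 load 1.2184
4 8 source 1.4156
5 10 load 1.5824
6 12 source 1.7236
7 14 load 1.8430

Γ_L=0.846154, Γ_S=0.846154; launch V₁=5·25/325=0.384615
k=0 src: V=0.3846
k=1 load: inc=0.384615, refl=0.384615·0.846154=0.3254; V=0.000000+0.384615+0.325444=0.7101
k=2 src: inc=0.325444, refl=0.325444·0.846154=0.2754; V=0.384615+0.325444+0.275376=0.9854
k=3 load: inc=0.275376, refl=0.275376·0.846154=0.2330; V=0.710059+0.275376+0.233010=1.2184
k=4 src: inc=0.233010, refl=0.233010·0.846154=0.1972; V=0.985435+0.233010+0.197162=1.4156
k=5 load: inc=0.197162, refl=0.197162·0.846154=0.1668; V=1.218445+0.197162+0.166830=1.5824
k=6 src: inc=0.166830, refl=0.166830·0.846154=0.1412; V=1.415607+0.166830+0.141164=1.7236
k=7 load: inc=0.141164, refl=0.141164·0.846154=0.1194; V=1.582437+0.141164+0.119446=1.8430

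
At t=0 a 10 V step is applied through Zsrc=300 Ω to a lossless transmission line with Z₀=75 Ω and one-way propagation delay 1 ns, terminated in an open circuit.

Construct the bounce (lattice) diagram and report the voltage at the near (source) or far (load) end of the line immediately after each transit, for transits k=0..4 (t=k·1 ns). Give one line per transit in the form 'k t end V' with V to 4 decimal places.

Γ_L=1.000000, Γ_S=0.600000; launch V₁=10·75/375=2.000000
k=0 src: V=2.0000
k=1 load: inc=2.000000, refl=2.000000·1.000000=2.0000; V=0.000000+2.000000+2.000000=4.0000
k=2 src: inc=2.000000, refl=2.000000·0.600000=1.2000; V=2.000000+2.000000+1.200000=5.2000
k=3 load: inc=1.200000, refl=1.200000·1.000000=1.2000; V=4.000000+1.200000+1.200000=6.4000
k=4 src: inc=1.200000, refl=1.200000·0.600000=0.7200; V=5.200000+1.200000+0.720000=7.1200

0 0 source 2.0000
1 1 load 4.0000
2 2 source 5.2000
3 3 load 6.4000
4 4 source 7.1200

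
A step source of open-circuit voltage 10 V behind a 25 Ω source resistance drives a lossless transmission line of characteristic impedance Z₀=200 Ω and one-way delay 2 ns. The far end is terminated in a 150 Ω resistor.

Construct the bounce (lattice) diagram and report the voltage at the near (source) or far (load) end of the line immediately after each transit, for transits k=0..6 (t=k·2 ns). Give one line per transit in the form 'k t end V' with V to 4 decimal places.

0 0 source 8.8889
1 2 load 7.6190
2 4 source 8.6067
3 6 load 8.4656
4 8 source 8.5753
5 10 load 8.5597
6 12 source 8.5719

Γ_L=-0.142857, Γ_S=-0.777778; launch V₁=10·200/225=8.888889
k=0 src: V=8.8889
k=1 load: inc=8.888889, refl=8.888889·-0.142857=-1.2698; V=0.000000+8.888889+-1.269841=7.6190
k=2 src: inc=-1.269841, refl=-1.269841·-0.777778=0.9877; V=8.888889+-1.269841+0.987654=8.6067
k=3 load: inc=0.987654, refl=0.987654·-0.142857=-0.1411; V=7.619048+0.987654+-0.141093=8.4656
k=4 src: inc=-0.141093, refl=-0.141093·-0.777778=0.1097; V=8.606702+-0.141093+0.109739=8.5753
k=5 load: inc=0.109739, refl=0.109739·-0.142857=-0.0157; V=8.465608+0.109739+-0.015677=8.5597
k=6 src: inc=-0.015677, refl=-0.015677·-0.777778=0.0122; V=8.575348+-0.015677+0.012193=8.5719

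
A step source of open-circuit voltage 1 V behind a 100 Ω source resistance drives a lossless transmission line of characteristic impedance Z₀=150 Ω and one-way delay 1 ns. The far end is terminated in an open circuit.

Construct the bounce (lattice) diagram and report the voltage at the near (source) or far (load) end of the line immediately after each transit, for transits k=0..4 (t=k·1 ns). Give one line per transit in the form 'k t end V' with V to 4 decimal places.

Γ_L=1.000000, Γ_S=-0.200000; launch V₁=1·150/250=0.600000
k=0 src: V=0.6000
k=1 load: inc=0.600000, refl=0.600000·1.000000=0.6000; V=0.000000+0.600000+0.600000=1.2000
k=2 src: inc=0.600000, refl=0.600000·-0.200000=-0.1200; V=0.600000+0.600000+-0.120000=1.0800
k=3 load: inc=-0.120000, refl=-0.120000·1.000000=-0.1200; V=1.200000+-0.120000+-0.120000=0.9600
k=4 src: inc=-0.120000, refl=-0.120000·-0.200000=0.0240; V=1.080000+-0.120000+0.024000=0.9840

0 0 source 0.6000
1 1 load 1.2000
2 2 source 1.0800
3 3 load 0.9600
4 4 source 0.9840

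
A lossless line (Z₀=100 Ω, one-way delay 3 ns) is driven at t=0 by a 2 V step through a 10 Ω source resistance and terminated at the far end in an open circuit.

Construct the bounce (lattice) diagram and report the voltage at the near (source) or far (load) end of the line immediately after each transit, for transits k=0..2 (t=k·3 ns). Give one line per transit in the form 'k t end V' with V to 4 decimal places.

0 0 source 1.8182
1 3 load 3.6364
2 6 source 2.1488

Γ_L=1.000000, Γ_S=-0.818182; launch V₁=2·100/110=1.818182
k=0 src: V=1.8182
k=1 load: inc=1.818182, refl=1.818182·1.000000=1.8182; V=0.000000+1.818182+1.818182=3.6364
k=2 src: inc=1.818182, refl=1.818182·-0.818182=-1.4876; V=1.818182+1.818182+-1.487603=2.1488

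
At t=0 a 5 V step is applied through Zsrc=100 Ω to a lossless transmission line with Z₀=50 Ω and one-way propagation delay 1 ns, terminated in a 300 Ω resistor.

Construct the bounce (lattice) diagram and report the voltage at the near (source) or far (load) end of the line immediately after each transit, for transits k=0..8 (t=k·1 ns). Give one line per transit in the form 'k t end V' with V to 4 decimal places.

Γ_L=0.714286, Γ_S=0.333333; launch V₁=5·50/150=1.666667
k=0 src: V=1.6667
k=1 load: inc=1.666667, refl=1.666667·0.714286=1.1905; V=0.000000+1.666667+1.190476=2.8571
k=2 src: inc=1.190476, refl=1.190476·0.333333=0.3968; V=1.666667+1.190476+0.396825=3.2540
k=3 load: inc=0.396825, refl=0.396825·0.714286=0.2834; V=2.857143+0.396825+0.283447=3.5374
k=4 src: inc=0.283447, refl=0.283447·0.333333=0.0945; V=3.253968+0.283447+0.094482=3.6319
k=5 load: inc=0.094482, refl=0.094482·0.714286=0.0675; V=3.537415+0.094482+0.067487=3.6994
k=6 src: inc=0.067487, refl=0.067487·0.333333=0.0225; V=3.631897+0.067487+0.022496=3.7219
k=7 load: inc=0.022496, refl=0.022496·0.714286=0.0161; V=3.699385+0.022496+0.016068=3.7379
k=8 src: inc=0.016068, refl=0.016068·0.333333=0.0054; V=3.721880+0.016068+0.005356=3.7433

0 0 source 1.6667
1 1 load 2.8571
2 2 source 3.2540
3 3 load 3.5374
4 4 source 3.6319
5 5 load 3.6994
6 6 source 3.7219
7 7 load 3.7379
8 8 source 3.7433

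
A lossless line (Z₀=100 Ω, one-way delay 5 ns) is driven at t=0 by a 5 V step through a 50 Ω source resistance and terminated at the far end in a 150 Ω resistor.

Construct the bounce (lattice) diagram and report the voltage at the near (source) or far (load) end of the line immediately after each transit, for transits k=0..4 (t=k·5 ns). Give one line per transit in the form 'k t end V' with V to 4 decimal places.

0 0 source 3.3333
1 5 load 4.0000
2 10 source 3.7778
3 15 load 3.7333
4 20 source 3.7481

Γ_L=0.200000, Γ_S=-0.333333; launch V₁=5·100/150=3.333333
k=0 src: V=3.3333
k=1 load: inc=3.333333, refl=3.333333·0.200000=0.6667; V=0.000000+3.333333+0.666667=4.0000
k=2 src: inc=0.666667, refl=0.666667·-0.333333=-0.2222; V=3.333333+0.666667+-0.222222=3.7778
k=3 load: inc=-0.222222, refl=-0.222222·0.200000=-0.0444; V=4.000000+-0.222222+-0.044444=3.7333
k=4 src: inc=-0.044444, refl=-0.044444·-0.333333=0.0148; V=3.777778+-0.044444+0.014815=3.7481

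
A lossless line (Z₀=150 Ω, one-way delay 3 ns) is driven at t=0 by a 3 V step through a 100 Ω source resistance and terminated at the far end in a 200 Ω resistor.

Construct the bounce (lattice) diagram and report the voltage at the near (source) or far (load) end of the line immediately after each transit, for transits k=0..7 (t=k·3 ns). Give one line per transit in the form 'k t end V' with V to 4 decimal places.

0 0 source 1.8000
1 3 load 2.0571
2 6 source 2.0057
3 9 load 1.9984
4 12 source 1.9998
5 15 load 2.0000
6 18 source 2.0000
7 21 load 2.0000

Γ_L=0.142857, Γ_S=-0.200000; launch V₁=3·150/250=1.800000
k=0 src: V=1.8000
k=1 load: inc=1.800000, refl=1.800000·0.142857=0.2571; V=0.000000+1.800000+0.257143=2.0571
k=2 src: inc=0.257143, refl=0.257143·-0.200000=-0.0514; V=1.800000+0.257143+-0.051429=2.0057
k=3 load: inc=-0.051429, refl=-0.051429·0.142857=-0.0073; V=2.057143+-0.051429+-0.007347=1.9984
k=4 src: inc=-0.007347, refl=-0.007347·-0.200000=0.0015; V=2.005714+-0.007347+0.001469=1.9998
k=5 load: inc=0.001469, refl=0.001469·0.142857=0.0002; V=1.998367+0.001469+0.000210=2.0000
k=6 src: inc=0.000210, refl=0.000210·-0.200000=-0.0000; V=1.999837+0.000210+-0.000042=2.0000
k=7 load: inc=-0.000042, refl=-0.000042·0.142857=-0.0000; V=2.000047+-0.000042+-0.000006=2.0000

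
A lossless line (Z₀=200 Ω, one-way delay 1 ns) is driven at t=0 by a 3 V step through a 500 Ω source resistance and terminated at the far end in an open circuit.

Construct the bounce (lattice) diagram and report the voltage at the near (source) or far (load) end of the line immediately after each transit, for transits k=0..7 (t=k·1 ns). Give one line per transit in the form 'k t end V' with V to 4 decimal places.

0 0 source 0.8571
1 1 load 1.7143
2 2 source 2.0816
3 3 load 2.4490
4 4 source 2.6064
5 5 load 2.7638
6 6 source 2.8313
7 7 load 2.8988

Γ_L=1.000000, Γ_S=0.428571; launch V₁=3·200/700=0.857143
k=0 src: V=0.8571
k=1 load: inc=0.857143, refl=0.857143·1.000000=0.8571; V=0.000000+0.857143+0.857143=1.7143
k=2 src: inc=0.857143, refl=0.857143·0.428571=0.3673; V=0.857143+0.857143+0.367347=2.0816
k=3 load: inc=0.367347, refl=0.367347·1.000000=0.3673; V=1.714286+0.367347+0.367347=2.4490
k=4 src: inc=0.367347, refl=0.367347·0.428571=0.1574; V=2.081633+0.367347+0.157434=2.6064
k=5 load: inc=0.157434, refl=0.157434·1.000000=0.1574; V=2.448980+0.157434+0.157434=2.7638
k=6 src: inc=0.157434, refl=0.157434·0.428571=0.0675; V=2.606414+0.157434+0.067472=2.8313
k=7 load: inc=0.067472, refl=0.067472·1.000000=0.0675; V=2.763848+0.067472+0.067472=2.8988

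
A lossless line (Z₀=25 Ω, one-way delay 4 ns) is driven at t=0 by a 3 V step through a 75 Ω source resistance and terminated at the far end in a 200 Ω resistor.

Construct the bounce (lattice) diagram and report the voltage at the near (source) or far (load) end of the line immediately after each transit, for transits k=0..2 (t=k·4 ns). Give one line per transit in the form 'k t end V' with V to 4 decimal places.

Γ_L=0.777778, Γ_S=0.500000; launch V₁=3·25/100=0.750000
k=0 src: V=0.7500
k=1 load: inc=0.750000, refl=0.750000·0.777778=0.5833; V=0.000000+0.750000+0.583333=1.3333
k=2 src: inc=0.583333, refl=0.583333·0.500000=0.2917; V=0.750000+0.583333+0.291667=1.6250

0 0 source 0.7500
1 4 load 1.3333
2 8 source 1.6250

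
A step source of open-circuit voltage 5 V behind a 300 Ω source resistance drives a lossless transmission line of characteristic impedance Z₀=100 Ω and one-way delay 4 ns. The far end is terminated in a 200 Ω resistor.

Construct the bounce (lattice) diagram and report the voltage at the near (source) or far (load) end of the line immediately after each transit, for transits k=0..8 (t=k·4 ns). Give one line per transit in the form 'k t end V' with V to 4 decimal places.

Γ_L=0.333333, Γ_S=0.500000; launch V₁=5·100/400=1.250000
k=0 src: V=1.2500
k=1 load: inc=1.250000, refl=1.250000·0.333333=0.4167; V=0.000000+1.250000+0.416667=1.6667
k=2 src: inc=0.416667, refl=0.416667·0.500000=0.2083; V=1.250000+0.416667+0.208333=1.8750
k=3 load: inc=0.208333, refl=0.208333·0.333333=0.0694; V=1.666667+0.208333+0.069444=1.9444
k=4 src: inc=0.069444, refl=0.069444·0.500000=0.0347; V=1.875000+0.069444+0.034722=1.9792
k=5 load: inc=0.034722, refl=0.034722·0.333333=0.0116; V=1.944444+0.034722+0.011574=1.9907
k=6 src: inc=0.011574, refl=0.011574·0.500000=0.0058; V=1.979167+0.011574+0.005787=1.9965
k=7 load: inc=0.005787, refl=0.005787·0.333333=0.0019; V=1.990741+0.005787+0.001929=1.9985
k=8 src: inc=0.001929, refl=0.001929·0.500000=0.0010; V=1.996528+0.001929+0.000965=1.9994

0 0 source 1.2500
1 4 load 1.6667
2 8 source 1.8750
3 12 load 1.9444
4 16 source 1.9792
5 20 load 1.9907
6 24 source 1.9965
7 28 load 1.9985
8 32 source 1.9994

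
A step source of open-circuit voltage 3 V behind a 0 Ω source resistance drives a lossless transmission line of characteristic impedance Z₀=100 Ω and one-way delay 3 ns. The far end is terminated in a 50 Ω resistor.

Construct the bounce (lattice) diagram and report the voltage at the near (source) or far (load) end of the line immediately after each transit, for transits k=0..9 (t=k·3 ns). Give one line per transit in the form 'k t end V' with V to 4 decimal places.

Γ_L=-0.333333, Γ_S=-1.000000; launch V₁=3·100/100=3.000000
k=0 src: V=3.0000
k=1 load: inc=3.000000, refl=3.000000·-0.333333=-1.0000; V=0.000000+3.000000+-1.000000=2.0000
k=2 src: inc=-1.000000, refl=-1.000000·-1.000000=1.0000; V=3.000000+-1.000000+1.000000=3.0000
k=3 load: inc=1.000000, refl=1.000000·-0.333333=-0.3333; V=2.000000+1.000000+-0.333333=2.6667
k=4 src: inc=-0.333333, refl=-0.333333·-1.000000=0.3333; V=3.000000+-0.333333+0.333333=3.0000
k=5 load: inc=0.333333, refl=0.333333·-0.333333=-0.1111; V=2.666667+0.333333+-0.111111=2.8889
k=6 src: inc=-0.111111, refl=-0.111111·-1.000000=0.1111; V=3.000000+-0.111111+0.111111=3.0000
k=7 load: inc=0.111111, refl=0.111111·-0.333333=-0.0370; V=2.888889+0.111111+-0.037037=2.9630
k=8 src: inc=-0.037037, refl=-0.037037·-1.000000=0.0370; V=3.000000+-0.037037+0.037037=3.0000
k=9 load: inc=0.037037, refl=0.037037·-0.333333=-0.0123; V=2.962963+0.037037+-0.012346=2.9877

0 0 source 3.0000
1 3 load 2.0000
2 6 source 3.0000
3 9 load 2.6667
4 12 source 3.0000
5 15 load 2.8889
6 18 source 3.0000
7 21 load 2.9630
8 24 source 3.0000
9 27 load 2.9877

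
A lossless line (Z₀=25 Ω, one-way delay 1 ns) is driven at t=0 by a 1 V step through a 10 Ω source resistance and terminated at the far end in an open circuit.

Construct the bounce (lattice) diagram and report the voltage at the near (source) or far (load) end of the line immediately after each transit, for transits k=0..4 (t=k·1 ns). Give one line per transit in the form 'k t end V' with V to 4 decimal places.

0 0 source 0.7143
1 1 load 1.4286
2 2 source 1.1224
3 3 load 0.8163
4 4 source 0.9475

Γ_L=1.000000, Γ_S=-0.428571; launch V₁=1·25/35=0.714286
k=0 src: V=0.7143
k=1 load: inc=0.714286, refl=0.714286·1.000000=0.7143; V=0.000000+0.714286+0.714286=1.4286
k=2 src: inc=0.714286, refl=0.714286·-0.428571=-0.3061; V=0.714286+0.714286+-0.306122=1.1224
k=3 load: inc=-0.306122, refl=-0.306122·1.000000=-0.3061; V=1.428571+-0.306122+-0.306122=0.8163
k=4 src: inc=-0.306122, refl=-0.306122·-0.428571=0.1312; V=1.122449+-0.306122+0.131195=0.9475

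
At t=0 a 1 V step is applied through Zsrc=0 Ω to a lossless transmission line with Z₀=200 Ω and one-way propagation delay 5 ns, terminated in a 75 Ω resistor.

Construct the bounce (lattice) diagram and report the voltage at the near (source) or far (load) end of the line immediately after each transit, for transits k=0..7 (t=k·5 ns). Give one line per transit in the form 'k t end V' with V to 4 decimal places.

Γ_L=-0.454545, Γ_S=-1.000000; launch V₁=1·200/200=1.000000
k=0 src: V=1.0000
k=1 load: inc=1.000000, refl=1.000000·-0.454545=-0.4545; V=0.000000+1.000000+-0.454545=0.5455
k=2 src: inc=-0.454545, refl=-0.454545·-1.000000=0.4545; V=1.000000+-0.454545+0.454545=1.0000
k=3 load: inc=0.454545, refl=0.454545·-0.454545=-0.2066; V=0.545455+0.454545+-0.206612=0.7934
k=4 src: inc=-0.206612, refl=-0.206612·-1.000000=0.2066; V=1.000000+-0.206612+0.206612=1.0000
k=5 load: inc=0.206612, refl=0.206612·-0.454545=-0.0939; V=0.793388+0.206612+-0.093914=0.9061
k=6 src: inc=-0.093914, refl=-0.093914·-1.000000=0.0939; V=1.000000+-0.093914+0.093914=1.0000
k=7 load: inc=0.093914, refl=0.093914·-0.454545=-0.0427; V=0.906086+0.093914+-0.042688=0.9573

0 0 source 1.0000
1 5 load 0.5455
2 10 source 1.0000
3 15 load 0.7934
4 20 source 1.0000
5 25 load 0.9061
6 30 source 1.0000
7 35 load 0.9573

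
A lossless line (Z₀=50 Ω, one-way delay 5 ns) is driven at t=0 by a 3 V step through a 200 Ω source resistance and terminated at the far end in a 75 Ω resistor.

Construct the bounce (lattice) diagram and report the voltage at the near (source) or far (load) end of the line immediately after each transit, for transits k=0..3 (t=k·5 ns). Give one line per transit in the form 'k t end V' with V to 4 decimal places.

Γ_L=0.200000, Γ_S=0.600000; launch V₁=3·50/250=0.600000
k=0 src: V=0.6000
k=1 load: inc=0.600000, refl=0.600000·0.200000=0.1200; V=0.000000+0.600000+0.120000=0.7200
k=2 src: inc=0.120000, refl=0.120000·0.600000=0.0720; V=0.600000+0.120000+0.072000=0.7920
k=3 load: inc=0.072000, refl=0.072000·0.200000=0.0144; V=0.720000+0.072000+0.014400=0.8064

0 0 source 0.6000
1 5 load 0.7200
2 10 source 0.7920
3 15 load 0.8064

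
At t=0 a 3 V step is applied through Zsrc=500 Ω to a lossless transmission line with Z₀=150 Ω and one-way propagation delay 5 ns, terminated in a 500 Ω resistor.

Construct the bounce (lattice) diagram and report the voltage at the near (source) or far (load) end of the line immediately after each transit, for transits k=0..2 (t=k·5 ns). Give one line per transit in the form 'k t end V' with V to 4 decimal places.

Γ_L=0.538462, Γ_S=0.538462; launch V₁=3·150/650=0.692308
k=0 src: V=0.6923
k=1 load: inc=0.692308, refl=0.692308·0.538462=0.3728; V=0.000000+0.692308+0.372781=1.0651
k=2 src: inc=0.372781, refl=0.372781·0.538462=0.2007; V=0.692308+0.372781+0.200728=1.2658

0 0 source 0.6923
1 5 load 1.0651
2 10 source 1.2658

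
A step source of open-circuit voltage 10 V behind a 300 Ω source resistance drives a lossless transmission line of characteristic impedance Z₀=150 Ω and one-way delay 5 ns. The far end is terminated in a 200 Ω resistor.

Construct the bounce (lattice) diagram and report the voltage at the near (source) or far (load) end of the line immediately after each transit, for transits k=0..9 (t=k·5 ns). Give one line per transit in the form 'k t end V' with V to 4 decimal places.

0 0 source 3.3333
1 5 load 3.8095
2 10 source 3.9683
3 15 load 3.9909
4 20 source 3.9985
5 25 load 3.9996
6 30 source 3.9999
7 35 load 4.0000
8 40 source 4.0000
9 45 load 4.0000

Γ_L=0.142857, Γ_S=0.333333; launch V₁=10·150/450=3.333333
k=0 src: V=3.3333
k=1 load: inc=3.333333, refl=3.333333·0.142857=0.4762; V=0.000000+3.333333+0.476190=3.8095
k=2 src: inc=0.476190, refl=0.476190·0.333333=0.1587; V=3.333333+0.476190+0.158730=3.9683
k=3 load: inc=0.158730, refl=0.158730·0.142857=0.0227; V=3.809524+0.158730+0.022676=3.9909
k=4 src: inc=0.022676, refl=0.022676·0.333333=0.0076; V=3.968254+0.022676+0.007559=3.9985
k=5 load: inc=0.007559, refl=0.007559·0.142857=0.0011; V=3.990930+0.007559+0.001080=3.9996
k=6 src: inc=0.001080, refl=0.001080·0.333333=0.0004; V=3.998488+0.001080+0.000360=3.9999
k=7 load: inc=0.000360, refl=0.000360·0.142857=0.0001; V=3.999568+0.000360+0.000051=4.0000
k=8 src: inc=0.000051, refl=0.000051·0.333333=0.0000; V=3.999928+0.000051+0.000017=4.0000
k=9 load: inc=0.000017, refl=0.000017·0.142857=0.0000; V=3.999979+0.000017+0.000002=4.0000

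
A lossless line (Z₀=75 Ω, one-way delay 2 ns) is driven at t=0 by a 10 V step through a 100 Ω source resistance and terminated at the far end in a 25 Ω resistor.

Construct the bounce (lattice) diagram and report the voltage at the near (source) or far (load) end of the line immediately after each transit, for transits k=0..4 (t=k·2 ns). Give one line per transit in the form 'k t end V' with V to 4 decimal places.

Γ_L=-0.500000, Γ_S=0.142857; launch V₁=10·75/175=4.285714
k=0 src: V=4.2857
k=1 load: inc=4.285714, refl=4.285714·-0.500000=-2.1429; V=0.000000+4.285714+-2.142857=2.1429
k=2 src: inc=-2.142857, refl=-2.142857·0.142857=-0.3061; V=4.285714+-2.142857+-0.306122=1.8367
k=3 load: inc=-0.306122, refl=-0.306122·-0.500000=0.1531; V=2.142857+-0.306122+0.153061=1.9898
k=4 src: inc=0.153061, refl=0.153061·0.142857=0.0219; V=1.836735+0.153061+0.021866=2.0117

0 0 source 4.2857
1 2 load 2.1429
2 4 source 1.8367
3 6 load 1.9898
4 8 source 2.0117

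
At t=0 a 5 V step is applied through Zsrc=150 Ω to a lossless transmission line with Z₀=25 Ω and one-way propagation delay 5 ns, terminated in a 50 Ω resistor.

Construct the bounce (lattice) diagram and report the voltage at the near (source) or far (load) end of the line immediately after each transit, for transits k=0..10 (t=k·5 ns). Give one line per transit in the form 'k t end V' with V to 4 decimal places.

0 0 source 0.7143
1 5 load 0.9524
2 10 source 1.1224
3 15 load 1.1791
4 20 source 1.2196
5 25 load 1.2331
6 30 source 1.2428
7 35 load 1.2460
8 40 source 1.2483
9 45 load 1.2490
10 50 source 1.2496

Γ_L=0.333333, Γ_S=0.714286; launch V₁=5·25/175=0.714286
k=0 src: V=0.7143
k=1 load: inc=0.714286, refl=0.714286·0.333333=0.2381; V=0.000000+0.714286+0.238095=0.9524
k=2 src: inc=0.238095, refl=0.238095·0.714286=0.1701; V=0.714286+0.238095+0.170068=1.1224
k=3 load: inc=0.170068, refl=0.170068·0.333333=0.0567; V=0.952381+0.170068+0.056689=1.1791
k=4 src: inc=0.056689, refl=0.056689·0.714286=0.0405; V=1.122449+0.056689+0.040492=1.2196
k=5 load: inc=0.040492, refl=0.040492·0.333333=0.0135; V=1.179138+0.040492+0.013497=1.2331
k=6 src: inc=0.013497, refl=0.013497·0.714286=0.0096; V=1.219631+0.013497+0.009641=1.2428
k=7 load: inc=0.009641, refl=0.009641·0.333333=0.0032; V=1.233128+0.009641+0.003214=1.2460
k=8 src: inc=0.003214, refl=0.003214·0.714286=0.0023; V=1.242769+0.003214+0.002295=1.2483
k=9 load: inc=0.002295, refl=0.002295·0.333333=0.0008; V=1.245983+0.002295+0.000765=1.2490
k=10 src: inc=0.000765, refl=0.000765·0.714286=0.0005; V=1.248278+0.000765+0.000547=1.2496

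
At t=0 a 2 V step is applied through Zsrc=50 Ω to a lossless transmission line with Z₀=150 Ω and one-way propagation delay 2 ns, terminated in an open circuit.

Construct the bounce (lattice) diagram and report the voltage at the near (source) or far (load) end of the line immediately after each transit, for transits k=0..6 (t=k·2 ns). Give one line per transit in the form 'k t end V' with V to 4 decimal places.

0 0 source 1.5000
1 2 load 3.0000
2 4 source 2.2500
3 6 load 1.5000
4 8 source 1.8750
5 10 load 2.2500
6 12 source 2.0625

Γ_L=1.000000, Γ_S=-0.500000; launch V₁=2·150/200=1.500000
k=0 src: V=1.5000
k=1 load: inc=1.500000, refl=1.500000·1.000000=1.5000; V=0.000000+1.500000+1.500000=3.0000
k=2 src: inc=1.500000, refl=1.500000·-0.500000=-0.7500; V=1.500000+1.500000+-0.750000=2.2500
k=3 load: inc=-0.750000, refl=-0.750000·1.000000=-0.7500; V=3.000000+-0.750000+-0.750000=1.5000
k=4 src: inc=-0.750000, refl=-0.750000·-0.500000=0.3750; V=2.250000+-0.750000+0.375000=1.8750
k=5 load: inc=0.375000, refl=0.375000·1.000000=0.3750; V=1.500000+0.375000+0.375000=2.2500
k=6 src: inc=0.375000, refl=0.375000·-0.500000=-0.1875; V=1.875000+0.375000+-0.187500=2.0625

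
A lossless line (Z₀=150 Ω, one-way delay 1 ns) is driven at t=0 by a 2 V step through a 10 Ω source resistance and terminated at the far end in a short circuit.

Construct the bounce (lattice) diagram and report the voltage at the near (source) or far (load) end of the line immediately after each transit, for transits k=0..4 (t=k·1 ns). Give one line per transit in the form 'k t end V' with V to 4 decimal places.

Γ_L=-1.000000, Γ_S=-0.875000; launch V₁=2·150/160=1.875000
k=0 src: V=1.8750
k=1 load: inc=1.875000, refl=1.875000·-1.000000=-1.8750; V=0.000000+1.875000+-1.875000=0.0000
k=2 src: inc=-1.875000, refl=-1.875000·-0.875000=1.6406; V=1.875000+-1.875000+1.640625=1.6406
k=3 load: inc=1.640625, refl=1.640625·-1.000000=-1.6406; V=0.000000+1.640625+-1.640625=0.0000
k=4 src: inc=-1.640625, refl=-1.640625·-0.875000=1.4355; V=1.640625+-1.640625+1.435547=1.4355

0 0 source 1.8750
1 1 load 0.0000
2 2 source 1.6406
3 3 load 0.0000
4 4 source 1.4355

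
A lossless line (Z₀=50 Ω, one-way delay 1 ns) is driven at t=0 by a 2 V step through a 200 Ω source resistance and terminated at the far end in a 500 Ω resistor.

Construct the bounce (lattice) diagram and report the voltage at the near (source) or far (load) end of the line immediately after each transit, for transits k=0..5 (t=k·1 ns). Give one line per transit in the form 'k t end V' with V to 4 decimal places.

0 0 source 0.4000
1 1 load 0.7273
2 2 source 0.9236
3 3 load 1.0843
4 4 source 1.1807
5 5 load 1.2596

Γ_L=0.818182, Γ_S=0.600000; launch V₁=2·50/250=0.400000
k=0 src: V=0.4000
k=1 load: inc=0.400000, refl=0.400000·0.818182=0.3273; V=0.000000+0.400000+0.327273=0.7273
k=2 src: inc=0.327273, refl=0.327273·0.600000=0.1964; V=0.400000+0.327273+0.196364=0.9236
k=3 load: inc=0.196364, refl=0.196364·0.818182=0.1607; V=0.727273+0.196364+0.160661=1.0843
k=4 src: inc=0.160661, refl=0.160661·0.600000=0.0964; V=0.923636+0.160661+0.096397=1.1807
k=5 load: inc=0.096397, refl=0.096397·0.818182=0.0789; V=1.084298+0.096397+0.078870=1.2596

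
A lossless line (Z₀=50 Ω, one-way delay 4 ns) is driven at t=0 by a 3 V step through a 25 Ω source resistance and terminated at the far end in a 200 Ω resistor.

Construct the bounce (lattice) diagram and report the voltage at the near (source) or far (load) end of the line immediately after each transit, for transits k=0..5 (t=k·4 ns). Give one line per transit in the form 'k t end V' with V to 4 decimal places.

0 0 source 2.0000
1 4 load 3.2000
2 8 source 2.8000
3 12 load 2.5600
4 16 source 2.6400
5 20 load 2.6880

Γ_L=0.600000, Γ_S=-0.333333; launch V₁=3·50/75=2.000000
k=0 src: V=2.0000
k=1 load: inc=2.000000, refl=2.000000·0.600000=1.2000; V=0.000000+2.000000+1.200000=3.2000
k=2 src: inc=1.200000, refl=1.200000·-0.333333=-0.4000; V=2.000000+1.200000+-0.400000=2.8000
k=3 load: inc=-0.400000, refl=-0.400000·0.600000=-0.2400; V=3.200000+-0.400000+-0.240000=2.5600
k=4 src: inc=-0.240000, refl=-0.240000·-0.333333=0.0800; V=2.800000+-0.240000+0.080000=2.6400
k=5 load: inc=0.080000, refl=0.080000·0.600000=0.0480; V=2.560000+0.080000+0.048000=2.6880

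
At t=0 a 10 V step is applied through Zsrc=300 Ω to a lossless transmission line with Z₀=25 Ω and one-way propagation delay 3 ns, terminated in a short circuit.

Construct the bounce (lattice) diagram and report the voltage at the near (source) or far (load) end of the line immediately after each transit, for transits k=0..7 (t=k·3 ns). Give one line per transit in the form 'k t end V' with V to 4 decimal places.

Γ_L=-1.000000, Γ_S=0.846154; launch V₁=10·25/325=0.769231
k=0 src: V=0.7692
k=1 load: inc=0.769231, refl=0.769231·-1.000000=-0.7692; V=0.000000+0.769231+-0.769231=0.0000
k=2 src: inc=-0.769231, refl=-0.769231·0.846154=-0.6509; V=0.769231+-0.769231+-0.650888=-0.6509
k=3 load: inc=-0.650888, refl=-0.650888·-1.000000=0.6509; V=0.000000+-0.650888+0.650888=0.0000
k=4 src: inc=0.650888, refl=0.650888·0.846154=0.5508; V=-0.650888+0.650888+0.550751=0.5508
k=5 load: inc=0.550751, refl=0.550751·-1.000000=-0.5508; V=0.000000+0.550751+-0.550751=0.0000
k=6 src: inc=-0.550751, refl=-0.550751·0.846154=-0.4660; V=0.550751+-0.550751+-0.466020=-0.4660
k=7 load: inc=-0.466020, refl=-0.466020·-1.000000=0.4660; V=0.000000+-0.466020+0.466020=0.0000

0 0 source 0.7692
1 3 load 0.0000
2 6 source -0.6509
3 9 load 0.0000
4 12 source 0.5508
5 15 load 0.0000
6 18 source -0.4660
7 21 load 0.0000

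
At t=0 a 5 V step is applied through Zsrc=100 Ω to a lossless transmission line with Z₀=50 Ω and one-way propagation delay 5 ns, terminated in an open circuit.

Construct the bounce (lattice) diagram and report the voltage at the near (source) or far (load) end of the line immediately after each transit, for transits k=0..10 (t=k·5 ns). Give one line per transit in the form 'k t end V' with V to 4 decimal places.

Γ_L=1.000000, Γ_S=0.333333; launch V₁=5·50/150=1.666667
k=0 src: V=1.6667
k=1 load: inc=1.666667, refl=1.666667·1.000000=1.6667; V=0.000000+1.666667+1.666667=3.3333
k=2 src: inc=1.666667, refl=1.666667·0.333333=0.5556; V=1.666667+1.666667+0.555556=3.8889
k=3 load: inc=0.555556, refl=0.555556·1.000000=0.5556; V=3.333333+0.555556+0.555556=4.4444
k=4 src: inc=0.555556, refl=0.555556·0.333333=0.1852; V=3.888889+0.555556+0.185185=4.6296
k=5 load: inc=0.185185, refl=0.185185·1.000000=0.1852; V=4.444444+0.185185+0.185185=4.8148
k=6 src: inc=0.185185, refl=0.185185·0.333333=0.0617; V=4.629630+0.185185+0.061728=4.8765
k=7 load: inc=0.061728, refl=0.061728·1.000000=0.0617; V=4.814815+0.061728+0.061728=4.9383
k=8 src: inc=0.061728, refl=0.061728·0.333333=0.0206; V=4.876543+0.061728+0.020576=4.9588
k=9 load: inc=0.020576, refl=0.020576·1.000000=0.0206; V=4.938272+0.020576+0.020576=4.9794
k=10 src: inc=0.020576, refl=0.020576·0.333333=0.0069; V=4.958848+0.020576+0.006859=4.9863

0 0 source 1.6667
1 5 load 3.3333
2 10 source 3.8889
3 15 load 4.4444
4 20 source 4.6296
5 25 load 4.8148
6 30 source 4.8765
7 35 load 4.9383
8 40 source 4.9588
9 45 load 4.9794
10 50 source 4.9863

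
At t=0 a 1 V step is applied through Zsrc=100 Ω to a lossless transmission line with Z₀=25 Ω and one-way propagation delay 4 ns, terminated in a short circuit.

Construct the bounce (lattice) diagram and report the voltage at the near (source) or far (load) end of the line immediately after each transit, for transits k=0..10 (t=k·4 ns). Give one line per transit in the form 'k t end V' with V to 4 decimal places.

Γ_L=-1.000000, Γ_S=0.600000; launch V₁=1·25/125=0.200000
k=0 src: V=0.2000
k=1 load: inc=0.200000, refl=0.200000·-1.000000=-0.2000; V=0.000000+0.200000+-0.200000=0.0000
k=2 src: inc=-0.200000, refl=-0.200000·0.600000=-0.1200; V=0.200000+-0.200000+-0.120000=-0.1200
k=3 load: inc=-0.120000, refl=-0.120000·-1.000000=0.1200; V=0.000000+-0.120000+0.120000=0.0000
k=4 src: inc=0.120000, refl=0.120000·0.600000=0.0720; V=-0.120000+0.120000+0.072000=0.0720
k=5 load: inc=0.072000, refl=0.072000·-1.000000=-0.0720; V=0.000000+0.072000+-0.072000=0.0000
k=6 src: inc=-0.072000, refl=-0.072000·0.600000=-0.0432; V=0.072000+-0.072000+-0.043200=-0.0432
k=7 load: inc=-0.043200, refl=-0.043200·-1.000000=0.0432; V=0.000000+-0.043200+0.043200=0.0000
k=8 src: inc=0.043200, refl=0.043200·0.600000=0.0259; V=-0.043200+0.043200+0.025920=0.0259
k=9 load: inc=0.025920, refl=0.025920·-1.000000=-0.0259; V=0.000000+0.025920+-0.025920=0.0000
k=10 src: inc=-0.025920, refl=-0.025920·0.600000=-0.0156; V=0.025920+-0.025920+-0.015552=-0.0156

0 0 source 0.2000
1 4 load 0.0000
2 8 source -0.1200
3 12 load 0.0000
4 16 source 0.0720
5 20 load 0.0000
6 24 source -0.0432
7 28 load 0.0000
8 32 source 0.0259
9 36 load 0.0000
10 40 source -0.0156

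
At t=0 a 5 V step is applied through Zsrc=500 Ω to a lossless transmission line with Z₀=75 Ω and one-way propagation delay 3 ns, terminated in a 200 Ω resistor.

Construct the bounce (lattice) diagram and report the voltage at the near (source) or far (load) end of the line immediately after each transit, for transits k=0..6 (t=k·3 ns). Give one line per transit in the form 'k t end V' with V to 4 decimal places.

Γ_L=0.454545, Γ_S=0.739130; launch V₁=5·75/575=0.652174
k=0 src: V=0.6522
k=1 load: inc=0.652174, refl=0.652174·0.454545=0.2964; V=0.000000+0.652174+0.296443=0.9486
k=2 src: inc=0.296443, refl=0.296443·0.739130=0.2191; V=0.652174+0.296443+0.219110=1.1677
k=3 load: inc=0.219110, refl=0.219110·0.454545=0.0996; V=0.948617+0.219110+0.099595=1.2673
k=4 src: inc=0.099595, refl=0.099595·0.739130=0.0736; V=1.167726+0.099595+0.073614=1.3409
k=5 load: inc=0.073614, refl=0.073614·0.454545=0.0335; V=1.267322+0.073614+0.033461=1.3744
k=6 src: inc=0.033461, refl=0.033461·0.739130=0.0247; V=1.340936+0.033461+0.024732=1.3991

0 0 source 0.6522
1 3 load 0.9486
2 6 source 1.1677
3 9 load 1.2673
4 12 source 1.3409
5 15 load 1.3744
6 18 source 1.3991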